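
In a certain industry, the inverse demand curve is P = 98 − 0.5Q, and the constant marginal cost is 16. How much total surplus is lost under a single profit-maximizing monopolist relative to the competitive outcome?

DWL = 1681

Perfect competition: P = MC = 16, so 98 − 0.5Q = 16 and Q = 164.
The monopolist equates marginal revenue to marginal cost: 98 − Q = 16, so Q = 82. From demand, P = 57.
DWL is the triangle between Q = 82 and Q = 164: ½·(164 − 82)·(57 − 16) = 1681.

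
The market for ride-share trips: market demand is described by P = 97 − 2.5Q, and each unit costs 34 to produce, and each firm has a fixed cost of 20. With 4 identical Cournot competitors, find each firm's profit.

π_i = 43.504

Cournot with 4 identical firms: the symmetric best-response condition is 97 − 12.5q = 34. Each firm produces q = 5.04, total output Q = 20.16, price P = 46.6.
Each firm's profit = (46.6 − 34)·5.04 − 20 = 43.504.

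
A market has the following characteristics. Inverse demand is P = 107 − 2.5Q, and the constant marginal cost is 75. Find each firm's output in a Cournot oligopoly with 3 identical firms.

With 3 symmetric Cournot firms, each firm's FOC gives 107 − 10q = 75, so q = 3.2, Q = 3·3.2 = 9.6, and P = 83.

q_i = 3.2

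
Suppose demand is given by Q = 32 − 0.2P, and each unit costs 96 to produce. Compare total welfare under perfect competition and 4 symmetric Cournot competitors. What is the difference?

Inverting demand: P = 160 − 5Q.
Competitive firms price at marginal cost: P = 96, giving Q = 12.8.
CS = ½·(160 − 96)·12.8 = 409.6; PS = (96 − 96)·12.8 = 0; TS = 409.6.
With 4 symmetric Cournot firms, each firm's FOC gives 160 − 25q = 96, so q = 2.56, Q = 4·2.56 = 10.24, and P = 108.8.
CS = ½·(160 − 108.8)·10.24 = 262.144; PS = (108.8 − 96)·10.24 = 131.072; TS = 393.216.
Change in total welfare: 393.216 − 409.6 = −16.384.

Total welfare falls by 16.384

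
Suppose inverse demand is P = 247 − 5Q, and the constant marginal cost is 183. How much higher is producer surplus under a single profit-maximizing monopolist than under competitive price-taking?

Producer surplus rises by 204.8

Competitive firms price at marginal cost: P = 183, giving Q = 12.8.
PS = (183 − 183)·12.8 = 0.
Monopoly sets MR = MC: 247 − 10Q = 183 ⇒ Q = 6.4, P = 247 − 5·6.4 = 215.
PS = (215 − 183)·6.4 = 204.8.
Change in producer surplus: 204.8 − 0 = 204.8.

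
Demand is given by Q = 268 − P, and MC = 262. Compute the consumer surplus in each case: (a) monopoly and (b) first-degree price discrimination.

Inverting demand: P = 268 − Q.
A monopolist chooses Q where MR = MC. MR = 268 − 2Q; setting this equal to 262 gives Q = 3 and P = 265.
CS = ½·(268 − 265)·3 = 4.5.
With perfect price discrimination, output is the efficient level Q = 6 (where demand meets MC), but every buyer pays their willingness to pay: CS = 0 and PS = total surplus.
CS = 0.

Monopoly: CS = 4.5; Perfect PD: CS = 0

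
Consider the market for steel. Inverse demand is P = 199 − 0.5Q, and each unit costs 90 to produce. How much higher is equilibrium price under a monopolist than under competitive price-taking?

P rises by 54.5

Under competition P = MC = 90, so Q = (199 − 90)/0.5 = 218.
Monopoly sets MR = MC: 199 − Q = 90 ⇒ Q = 109, P = 199 − 0.5·109 = 144.5.
Change in equilibrium price: 144.5 − 90 = 54.5.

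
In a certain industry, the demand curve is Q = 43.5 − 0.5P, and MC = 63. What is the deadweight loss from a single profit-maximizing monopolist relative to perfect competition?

DWL = 36

Inverting demand: P = 87 − 2Q.
Under competition P = MC = 63, so Q = (87 − 63)/2 = 12.
A monopolist chooses Q where MR = MC. MR = 87 − 4Q; setting this equal to 63 gives Q = 6 and P = 75.
DWL is the triangle between Q = 6 and Q = 12: ½·(12 − 6)·(75 − 63) = 36.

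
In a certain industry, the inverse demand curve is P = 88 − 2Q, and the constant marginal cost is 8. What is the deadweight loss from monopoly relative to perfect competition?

Perfect competition: P = MC = 8, so 88 − 2Q = 8 and Q = 40.
The monopolist equates marginal revenue to marginal cost: 88 − 4Q = 8, so Q = 20. From demand, P = 48.
DWL is the triangle between Q = 20 and Q = 40: ½·(40 − 20)·(48 − 8) = 400.

DWL = 400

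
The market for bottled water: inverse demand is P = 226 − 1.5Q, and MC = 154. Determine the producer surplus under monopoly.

PS = 864

Monopoly sets MR = MC: 226 − 3Q = 154 ⇒ Q = 24, P = 226 − 1.5·24 = 190.
PS = (190 − 154)·24 = 864.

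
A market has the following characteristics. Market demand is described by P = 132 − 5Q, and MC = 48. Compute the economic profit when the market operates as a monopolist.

Profit = 352.8

Monopoly sets MR = MC: 132 − 10Q = 48 ⇒ Q = 8.4, P = 132 − 5·8.4 = 90.
Profit = (90 − 48)·8.4 = 352.8.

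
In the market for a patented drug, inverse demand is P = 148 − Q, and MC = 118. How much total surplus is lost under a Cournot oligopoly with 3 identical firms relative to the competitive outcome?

Competitive firms price at marginal cost: P = 118, giving Q = 30.
Cournot with 3 identical firms: the symmetric best-response condition is 148 − 4q = 118. Each firm produces q = 7.5, total output Q = 22.5, price P = 125.5.
DWL is the triangle between Q = 22.5 and Q = 30: ½·(30 − 22.5)·(125.5 − 118) = 28.125.

DWL = 28.125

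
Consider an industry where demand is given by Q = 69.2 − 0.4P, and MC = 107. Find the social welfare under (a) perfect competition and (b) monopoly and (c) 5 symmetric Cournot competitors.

Inverting demand: P = 173 − 2.5Q.
Competitive firms price at marginal cost: P = 107, giving Q = 26.4.
CS = ½·(173 − 107)·26.4 = 871.2; PS = (107 − 107)·26.4 = 0; TS = 871.2.
The monopolist equates marginal revenue to marginal cost: 173 − 5Q = 107, so Q = 13.2. From demand, P = 140.
CS = ½·(173 − 140)·13.2 = 217.8; PS = (140 − 107)·13.2 = 435.6; TS = 653.4.
Cournot with 5 identical firms: the symmetric best-response condition is 173 − 15q = 107. Each firm produces q = 4.4, total output Q = 22, price P = 118.
CS = ½·(173 − 118)·22 = 605; PS = (118 − 107)·22 = 242; TS = 847.

Competition: TS = 871.2; Monopoly: TS = 653.4; Cournot: TS = 847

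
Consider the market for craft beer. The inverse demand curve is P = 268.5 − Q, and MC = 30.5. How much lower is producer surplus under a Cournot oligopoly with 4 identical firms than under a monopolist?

A monopolist chooses Q where MR = MC. MR = 268.5 − 2Q; setting this equal to 30.5 gives Q = 119 and P = 149.5.
PS = (149.5 − 30.5)·119 = 14161.
With 4 symmetric Cournot firms, each firm's FOC gives 268.5 − 5q = 30.5, so q = 47.6, Q = 4·47.6 = 190.4, and P = 78.1.
PS = (78.1 − 30.5)·190.4 = 9063.04.
Change in producer surplus: 9063.04 − 14161 = −5097.96.

PS falls by 5097.96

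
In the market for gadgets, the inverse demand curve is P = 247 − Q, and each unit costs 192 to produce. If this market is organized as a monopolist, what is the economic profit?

Profit = 756.25

A monopolist chooses Q where MR = MC. MR = 247 − 2Q; setting this equal to 192 gives Q = 27.5 and P = 219.5.
Profit = (219.5 − 192)·27.5 = 756.25.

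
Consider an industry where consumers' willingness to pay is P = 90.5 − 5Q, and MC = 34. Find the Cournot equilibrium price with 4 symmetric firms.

P = 45.3

With 4 symmetric Cournot firms, each firm's FOC gives 90.5 − 25q = 34, so q = 2.26, Q = 4·2.26 = 9.04, and P = 45.3.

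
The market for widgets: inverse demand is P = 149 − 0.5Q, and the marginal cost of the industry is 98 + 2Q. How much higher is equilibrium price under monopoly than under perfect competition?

P rises by 1.7

Competitive equilibrium sets price equal to marginal cost: 149 − 0.5Q = 98 + 2Q, so Q = 20.4 and P = 138.8.
Monopoly sets MR = MC: 149 − Q = 98 + 2Q ⇒ Q = 17, P = 149 − 0.5·17 = 140.5.
Change in equilibrium price: 140.5 − 138.8 = 1.7.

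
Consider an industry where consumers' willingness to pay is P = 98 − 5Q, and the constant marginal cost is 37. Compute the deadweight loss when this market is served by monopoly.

Under competition P = MC = 37, so Q = (98 − 37)/5 = 12.2.
The monopolist equates marginal revenue to marginal cost: 98 − 10Q = 37, so Q = 6.1. From demand, P = 67.5.
DWL is the triangle between Q = 6.1 and Q = 12.2: ½·(12.2 − 6.1)·(67.5 − 37) = 93.025.

DWL = 93.025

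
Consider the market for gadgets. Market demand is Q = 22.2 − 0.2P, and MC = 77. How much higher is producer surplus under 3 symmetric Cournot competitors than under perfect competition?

PS rises by 43.35

Inverting demand: P = 111 − 5Q.
Competitive firms price at marginal cost: P = 77, giving Q = 6.8.
PS = (77 − 77)·6.8 = 0.
Cournot with 3 identical firms: the symmetric best-response condition is 111 − 20q = 77. Each firm produces q = 1.7, total output Q = 5.1, price P = 85.5.
PS = (85.5 − 77)·5.1 = 43.35.
Change in producer surplus: 43.35 − 0 = 43.35.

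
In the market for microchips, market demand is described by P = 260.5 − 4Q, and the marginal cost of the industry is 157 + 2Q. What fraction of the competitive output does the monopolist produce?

Q_m/Q_c = 0.6

The monopolist equates marginal revenue to marginal cost: 260.5 − 8Q = 157 + 2Q, so Q = 10.35. From demand, P = 219.1.
Competitive equilibrium sets price equal to marginal cost: 260.5 − 4Q = 157 + 2Q, so Q = 17.25 and P = 191.5.
Ratio Q_m/Q_c = 10.35/17.25 = 0.6.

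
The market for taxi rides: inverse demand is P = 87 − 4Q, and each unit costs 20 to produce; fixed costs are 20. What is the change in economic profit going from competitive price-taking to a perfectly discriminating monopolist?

Economic profit rises by 561.125

Perfect competition: P = MC = 20, so 87 − 4Q = 20 and Q = 16.75.
Profit = (20 − 20)·16.75 − 20 = −20.
Under first-degree price discrimination the firm charges each unit its demand price and produces up to where P = MC, i.e. Q = 16.75. Consumer surplus is zero; producer surplus equals total surplus.
PS equals the full surplus area, 561.125. Profit = 561.125 − 20 = 541.125.
Change in economic profit: 541.125 − −20 = 561.125.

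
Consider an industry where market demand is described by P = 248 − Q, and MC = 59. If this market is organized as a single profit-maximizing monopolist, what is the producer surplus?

PS = 8930.25

A monopolist chooses Q where MR = MC. MR = 248 − 2Q; setting this equal to 59 gives Q = 94.5 and P = 153.5.
PS = (153.5 − 59)·94.5 = 8930.25.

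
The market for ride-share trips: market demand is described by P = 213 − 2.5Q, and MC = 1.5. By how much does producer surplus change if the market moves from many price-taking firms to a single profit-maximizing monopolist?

PS rises by 4473.225

Under competition P = MC = 1.5, so Q = (213 − 1.5)/2.5 = 84.6.
PS = (1.5 − 1.5)·84.6 = 0.
Monopoly sets MR = MC: 213 − 5Q = 1.5 ⇒ Q = 42.3, P = 213 − 2.5·42.3 = 107.25.
PS = (107.25 − 1.5)·42.3 = 4473.225.
Change in producer surplus: 4473.225 − 0 = 4473.225.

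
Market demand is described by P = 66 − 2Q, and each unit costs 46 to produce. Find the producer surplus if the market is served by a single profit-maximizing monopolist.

PS = 50

The monopolist equates marginal revenue to marginal cost: 66 − 4Q = 46, so Q = 5. From demand, P = 56.
PS = (56 − 46)·5 = 50.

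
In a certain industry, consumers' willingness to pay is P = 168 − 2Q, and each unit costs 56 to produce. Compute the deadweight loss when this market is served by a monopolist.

DWL = 784

Perfect competition: P = MC = 56, so 168 − 2Q = 56 and Q = 56.
The monopolist equates marginal revenue to marginal cost: 168 − 4Q = 56, so Q = 28. From demand, P = 112.
DWL is the triangle between Q = 28 and Q = 56: ½·(56 − 28)·(112 − 56) = 784.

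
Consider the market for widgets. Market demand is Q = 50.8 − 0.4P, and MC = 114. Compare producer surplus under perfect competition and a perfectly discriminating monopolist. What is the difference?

PS rises by 33.8

Inverting demand: P = 127 − 2.5Q.
Competitive firms price at marginal cost: P = 114, giving Q = 5.2.
PS = (114 − 114)·5.2 = 0.
A perfectly discriminating monopolist sells every unit with P(Q) ≥ MC(Q), so output equals the competitive quantity Q = 5.2. Each buyer pays their reservation price, so CS = 0 and the firm captures all surplus.
PS = ½·(127 − 114)·5.2 = 33.8.
Change in producer surplus: 33.8 − 0 = 33.8.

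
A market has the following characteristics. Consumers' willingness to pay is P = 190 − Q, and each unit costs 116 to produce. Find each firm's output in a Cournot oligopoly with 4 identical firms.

Cournot with 4 identical firms: the symmetric best-response condition is 190 − 5q = 116. Each firm produces q = 14.8, total output Q = 59.2, price P = 130.8.

q_i = 14.8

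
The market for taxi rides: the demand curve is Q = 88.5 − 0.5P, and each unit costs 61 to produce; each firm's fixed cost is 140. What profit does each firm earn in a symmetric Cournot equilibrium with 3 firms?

Inverting demand: P = 177 − 2Q.
With 3 symmetric Cournot firms, each firm's FOC gives 177 − 8q = 61, so q = 14.5, Q = 3·14.5 = 43.5, and P = 90.
Each firm's profit = (90 − 61)·14.5 − 140 = 280.5.

π_i = 280.5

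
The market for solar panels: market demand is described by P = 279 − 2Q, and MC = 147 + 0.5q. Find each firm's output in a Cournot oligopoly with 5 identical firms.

q_i = 10.56

With 5 symmetric Cournot firms, each firm's FOC gives 279 − 12q = 147 + 0.5q, so q = 10.56, Q = 5·10.56 = 52.8, and P = 173.4.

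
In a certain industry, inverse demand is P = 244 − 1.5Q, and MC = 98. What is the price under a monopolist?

P = 171

Monopoly sets MR = MC: 244 − 3Q = 98 ⇒ Q = 146/3, P = 244 − 1.5·146/3 = 171.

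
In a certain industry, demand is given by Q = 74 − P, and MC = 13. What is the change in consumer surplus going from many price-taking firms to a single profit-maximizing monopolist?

Consumer surplus falls by 1395.375

Inverting demand: P = 74 − Q.
Under competition P = MC = 13, so Q = (74 − 13)/1 = 61.
CS = ½·(74 − 13)·61 = 1860.5.
The monopolist equates marginal revenue to marginal cost: 74 − 2Q = 13, so Q = 30.5. From demand, P = 43.5.
CS = ½·(74 − 43.5)·30.5 = 465.125.
Change in consumer surplus: 465.125 − 1860.5 = −1395.375.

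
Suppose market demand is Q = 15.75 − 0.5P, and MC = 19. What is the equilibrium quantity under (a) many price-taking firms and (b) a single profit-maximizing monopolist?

Inverting demand: P = 31.5 − 2Q.
Under competition P = MC = 19, so Q = (31.5 − 19)/2 = 6.25.
A monopolist chooses Q where MR = MC. MR = 31.5 − 4Q; setting this equal to 19 gives Q = 3.125 and P = 25.25.

Competition: Q = 6.25; Monopoly: Q = 3.125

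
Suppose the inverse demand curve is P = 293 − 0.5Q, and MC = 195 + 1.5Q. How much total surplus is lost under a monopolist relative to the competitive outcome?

DWL = 96.04

Under competition P = MC: 293 − 0.5Q = 195 + 1.5Q ⇒ Q = 49, P = 268.5.
Monopoly sets MR = MC: 293 − Q = 195 + 1.5Q ⇒ Q = 39.2, P = 293 − 0.5·39.2 = 273.4.
CS = ½·(293 − 268.5)·49 = 600.25; PS = (268.5·49 − 195·49 − ½·1.5·49²) = 1800.75; TS = 2401.
CS = ½·(293 − 273.4)·39.2 = 384.16; PS = (273.4·39.2 − 195·39.2 − ½·1.5·39.2²) = 1920.8; TS = 2304.96.
DWL = 2401 − 2304.96 = 96.04.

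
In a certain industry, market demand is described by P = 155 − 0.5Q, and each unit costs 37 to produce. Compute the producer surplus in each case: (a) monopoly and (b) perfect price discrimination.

Monopoly: PS = 6962; Perfect PD: PS = 13924

A monopolist chooses Q where MR = MC. MR = 155 − Q; setting this equal to 37 gives Q = 118 and P = 96.
PS = (96 − 37)·118 = 6962.
With perfect price discrimination, output is the efficient level Q = 236 (where demand meets MC), but every buyer pays their willingness to pay: CS = 0 and PS = total surplus.
PS = ½·(155 − 37)·236 = 13924.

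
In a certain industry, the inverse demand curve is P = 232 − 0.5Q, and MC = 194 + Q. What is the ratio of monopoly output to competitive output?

Q_m/Q_c = 0.75

Monopoly sets MR = MC: 232 − Q = 194 + Q ⇒ Q = 19, P = 232 − 0.5·19 = 222.5.
Under competition P = MC: 232 − 0.5Q = 194 + Q ⇒ Q = 76/3, P = 658/3.
Ratio Q_m/Q_c = 19/(76/3) = 0.75.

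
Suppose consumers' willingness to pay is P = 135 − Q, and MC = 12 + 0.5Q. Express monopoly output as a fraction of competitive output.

A monopolist chooses Q where MR = MC. MR = 135 − 2Q; setting this equal to 12 + 0.5Q gives Q = 49.2 and P = 85.8.
Competitive equilibrium sets price equal to marginal cost: 135 − Q = 12 + 0.5Q, so Q = 82 and P = 53.
Ratio Q_m/Q_c = 49.2/82 = 0.6.

Q_m/Q_c = 0.6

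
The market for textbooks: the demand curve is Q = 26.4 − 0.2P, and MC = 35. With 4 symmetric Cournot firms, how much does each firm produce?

q_i = 3.88

Inverting demand: P = 132 − 5Q.
With 4 symmetric Cournot firms, each firm's FOC gives 132 − 25q = 35, so q = 3.88, Q = 4·3.88 = 15.52, and P = 54.4.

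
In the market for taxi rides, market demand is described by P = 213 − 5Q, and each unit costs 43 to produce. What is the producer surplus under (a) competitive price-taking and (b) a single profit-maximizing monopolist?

Competition: PS = 0; Monopoly: PS = 1445

Competitive firms price at marginal cost: P = 43, giving Q = 34.
PS = (43 − 43)·34 = 0.
The monopolist equates marginal revenue to marginal cost: 213 − 10Q = 43, so Q = 17. From demand, P = 128.
PS = (128 − 43)·17 = 1445.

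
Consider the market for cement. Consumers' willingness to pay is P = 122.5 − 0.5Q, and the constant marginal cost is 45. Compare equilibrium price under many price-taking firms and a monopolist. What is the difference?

Under competition P = MC = 45, so Q = (122.5 − 45)/0.5 = 155.
A monopolist chooses Q where MR = MC. MR = 122.5 − Q; setting this equal to 45 gives Q = 77.5 and P = 83.75.
Change in equilibrium price: 83.75 − 45 = 38.75.

Equilibrium price rises by 38.75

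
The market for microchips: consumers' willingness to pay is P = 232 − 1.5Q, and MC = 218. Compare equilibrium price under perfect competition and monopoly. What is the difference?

Equilibrium price rises by 7

Under competition P = MC = 218, so Q = (232 − 218)/1.5 = 28/3.
The monopolist equates marginal revenue to marginal cost: 232 − 3Q = 218, so Q = 14/3. From demand, P = 225.
Change in equilibrium price: 225 − 218 = 7.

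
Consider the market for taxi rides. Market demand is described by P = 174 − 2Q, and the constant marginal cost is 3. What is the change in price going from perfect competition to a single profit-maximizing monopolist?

Perfect competition: P = MC = 3, so 174 − 2Q = 3 and Q = 85.5.
The monopolist equates marginal revenue to marginal cost: 174 − 4Q = 3, so Q = 42.75. From demand, P = 88.5.
Change in price: 88.5 − 3 = 85.5.

Price rises by 85.5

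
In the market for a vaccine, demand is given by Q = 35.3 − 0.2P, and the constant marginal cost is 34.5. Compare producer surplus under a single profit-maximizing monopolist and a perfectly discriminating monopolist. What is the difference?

Inverting demand: P = 176.5 − 5Q.
Monopoly sets MR = MC: 176.5 − 10Q = 34.5 ⇒ Q = 14.2, P = 176.5 − 5·14.2 = 105.5.
PS = (105.5 − 34.5)·14.2 = 1008.2.
Under first-degree price discrimination the firm charges each unit its demand price and produces up to where P = MC, i.e. Q = 28.4. Consumer surplus is zero; producer surplus equals total surplus.
PS = ½·(176.5 − 34.5)·28.4 = 2016.4.
Change in producer surplus: 2016.4 − 1008.2 = 1008.2.

PS rises by 1008.2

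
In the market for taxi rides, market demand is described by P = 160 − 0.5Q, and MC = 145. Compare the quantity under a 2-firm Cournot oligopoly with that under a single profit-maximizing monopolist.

In a 2-firm Cournot equilibrium, symmetry and the first-order condition give q = (160 − 145)/(1.5) = 10. So Q = 20 and P = 150.
The monopolist equates marginal revenue to marginal cost: 160 − Q = 145, so Q = 15. From demand, P = 152.5.

Cournot: Q = 20; Monopoly: Q = 15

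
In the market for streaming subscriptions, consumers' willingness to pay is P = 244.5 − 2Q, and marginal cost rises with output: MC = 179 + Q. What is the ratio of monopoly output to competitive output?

A monopolist chooses Q where MR = MC. MR = 244.5 − 4Q; setting this equal to 179 + Q gives Q = 13.1 and P = 218.3.
Under competition P = MC: 244.5 − 2Q = 179 + Q ⇒ Q = 131/6, P = 1205/6.
Ratio Q_m/Q_c = 13.1/(131/6) = 0.6.

Q_m/Q_c = 0.6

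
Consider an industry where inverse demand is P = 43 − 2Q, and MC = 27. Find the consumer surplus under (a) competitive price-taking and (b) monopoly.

Competition: CS = 64; Monopoly: CS = 16

Under competition P = MC = 27, so Q = (43 − 27)/2 = 8.
CS = ½·(43 − 27)·8 = 64.
Monopoly sets MR = MC: 43 − 4Q = 27 ⇒ Q = 4, P = 43 − 2·4 = 35.
CS = ½·(43 − 35)·4 = 16.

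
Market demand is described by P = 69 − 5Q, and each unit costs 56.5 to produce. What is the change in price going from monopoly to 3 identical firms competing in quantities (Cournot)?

P falls by 3.125

The monopolist equates marginal revenue to marginal cost: 69 − 10Q = 56.5, so Q = 1.25. From demand, P = 62.75.
With 3 symmetric Cournot firms, each firm's FOC gives 69 − 20q = 56.5, so q = 0.625, Q = 3·0.625 = 1.875, and P = 59.625.
Change in price: 59.625 − 62.75 = −3.125.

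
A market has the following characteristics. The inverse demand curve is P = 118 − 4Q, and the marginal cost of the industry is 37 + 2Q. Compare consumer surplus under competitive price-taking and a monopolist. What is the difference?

CS falls by 233.28

Under competition P = MC: 118 − 4Q = 37 + 2Q ⇒ Q = 13.5, P = 64.
CS = ½·(118 − 64)·13.5 = 364.5.
A monopolist chooses Q where MR = MC. MR = 118 − 8Q; setting this equal to 37 + 2Q gives Q = 8.1 and P = 85.6.
CS = ½·(118 − 85.6)·8.1 = 131.22.
Change in consumer surplus: 131.22 − 364.5 = −233.28.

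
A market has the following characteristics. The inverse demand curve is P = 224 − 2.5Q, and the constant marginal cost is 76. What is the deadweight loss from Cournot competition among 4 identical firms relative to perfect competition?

Competitive firms price at marginal cost: P = 76, giving Q = 59.2.
With 4 symmetric Cournot firms, each firm's FOC gives 224 − 12.5q = 76, so q = 11.84, Q = 4·11.84 = 47.36, and P = 105.6.
DWL is the triangle between Q = 47.36 and Q = 59.2: ½·(59.2 − 47.36)·(105.6 − 76) = 175.232.

DWL = 175.232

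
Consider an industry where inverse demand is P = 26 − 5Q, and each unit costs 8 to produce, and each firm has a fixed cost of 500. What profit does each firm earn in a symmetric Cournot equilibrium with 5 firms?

With 5 symmetric Cournot firms, each firm's FOC gives 26 − 30q = 8, so q = 0.6, Q = 5·0.6 = 3, and P = 11.
Each firm's profit = (11 − 8)·0.6 − 500 = −498.2.

π_i = −498.2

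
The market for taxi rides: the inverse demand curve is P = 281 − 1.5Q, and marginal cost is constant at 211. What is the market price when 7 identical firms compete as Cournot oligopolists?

In a 7-firm Cournot equilibrium, symmetry and the first-order condition give q = (281 − 211)/(12) = 35/6. So Q = 245/6 and P = 219.75.

P = 219.75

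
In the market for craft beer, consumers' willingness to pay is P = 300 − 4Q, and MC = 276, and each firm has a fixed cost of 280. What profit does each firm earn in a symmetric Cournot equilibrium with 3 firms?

Cournot with 3 identical firms: the symmetric best-response condition is 300 − 16q = 276. Each firm produces q = 1.5, total output Q = 4.5, price P = 282.
Each firm's profit = (282 − 276)·1.5 − 280 = −271.

π_i = −271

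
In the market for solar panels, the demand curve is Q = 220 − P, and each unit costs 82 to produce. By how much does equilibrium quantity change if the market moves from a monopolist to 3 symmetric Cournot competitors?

Q rises by 34.5

Inverting demand: P = 220 − Q.
A monopolist chooses Q where MR = MC. MR = 220 − 2Q; setting this equal to 82 gives Q = 69 and P = 151.
With 3 symmetric Cournot firms, each firm's FOC gives 220 − 4q = 82, so q = 34.5, Q = 3·34.5 = 103.5, and P = 116.5.
Change in equilibrium quantity: 103.5 − 69 = 34.5.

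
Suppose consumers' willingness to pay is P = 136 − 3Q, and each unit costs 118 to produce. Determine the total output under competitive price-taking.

Under competition P = MC = 118, so Q = (136 − 118)/3 = 6.

Q = 6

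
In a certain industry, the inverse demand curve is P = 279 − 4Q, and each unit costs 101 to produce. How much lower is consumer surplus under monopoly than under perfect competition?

Perfect competition: P = MC = 101, so 279 − 4Q = 101 and Q = 44.5.
CS = ½·(279 − 101)·44.5 = 3960.5.
A monopolist chooses Q where MR = MC. MR = 279 − 8Q; setting this equal to 101 gives Q = 22.25 and P = 190.
CS = ½·(279 − 190)·22.25 = 990.125.
Change in consumer surplus: 990.125 − 3960.5 = −2970.375.

Consumer surplus falls by 2970.375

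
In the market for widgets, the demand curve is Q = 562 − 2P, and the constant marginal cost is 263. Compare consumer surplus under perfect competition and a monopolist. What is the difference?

CS falls by 243

Inverting demand: P = 281 − 0.5Q.
Under competition P = MC = 263, so Q = (281 − 263)/0.5 = 36.
CS = ½·(281 − 263)·36 = 324.
The monopolist equates marginal revenue to marginal cost: 281 − Q = 263, so Q = 18. From demand, P = 272.
CS = ½·(281 − 272)·18 = 81.
Change in consumer surplus: 81 − 324 = −243.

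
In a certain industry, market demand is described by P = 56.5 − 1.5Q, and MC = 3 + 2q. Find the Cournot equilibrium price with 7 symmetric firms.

Cournot with 7 identical firms: the symmetric best-response condition is 56.5 − 12q = 3 + 2q. Each firm produces q = 107/28, total output Q = 26.75, price P = 16.375.

P = 16.375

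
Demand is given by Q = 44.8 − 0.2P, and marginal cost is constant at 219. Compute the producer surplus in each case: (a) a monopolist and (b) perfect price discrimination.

Inverting demand: P = 224 − 5Q.
The monopolist equates marginal revenue to marginal cost: 224 − 10Q = 219, so Q = 0.5. From demand, P = 221.5.
PS = (221.5 − 219)·0.5 = 1.25.
With perfect price discrimination, output is the efficient level Q = 1 (where demand meets MC), but every buyer pays their willingness to pay: CS = 0 and PS = total surplus.
PS = ½·(224 − 219)·1 = 2.5.

Monopoly: PS = 1.25; Perfect PD: PS = 2.5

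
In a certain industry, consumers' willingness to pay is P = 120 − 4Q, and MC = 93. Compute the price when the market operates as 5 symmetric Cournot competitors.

Cournot with 5 identical firms: the symmetric best-response condition is 120 − 24q = 93. Each firm produces q = 1.125, total output Q = 5.625, price P = 97.5.

P = 97.5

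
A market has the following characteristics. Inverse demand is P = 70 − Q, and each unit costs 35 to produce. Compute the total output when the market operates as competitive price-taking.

Q = 35

Under competition P = MC = 35, so Q = (70 − 35)/1 = 35.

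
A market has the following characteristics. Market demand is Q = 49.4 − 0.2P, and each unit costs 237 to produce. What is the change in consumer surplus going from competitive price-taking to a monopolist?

CS falls by 7.5

Inverting demand: P = 247 − 5Q.
Under competition P = MC = 237, so Q = (247 − 237)/5 = 2.
CS = ½·(247 − 237)·2 = 10.
Monopoly sets MR = MC: 247 − 10Q = 237 ⇒ Q = 1, P = 247 − 5·1 = 242.
CS = ½·(247 − 242)·1 = 2.5.
Change in consumer surplus: 2.5 − 10 = −7.5.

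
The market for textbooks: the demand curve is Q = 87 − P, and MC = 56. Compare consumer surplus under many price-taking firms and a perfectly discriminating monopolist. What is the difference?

CS falls by 480.5

Inverting demand: P = 87 − Q.
Perfect competition: P = MC = 56, so 87 − Q = 56 and Q = 31.
CS = ½·(87 − 56)·31 = 480.5.
Under first-degree price discrimination the firm charges each unit its demand price and produces up to where P = MC, i.e. Q = 31. Consumer surplus is zero; producer surplus equals total surplus.
CS = 0.
Change in consumer surplus: 0 − 480.5 = −480.5.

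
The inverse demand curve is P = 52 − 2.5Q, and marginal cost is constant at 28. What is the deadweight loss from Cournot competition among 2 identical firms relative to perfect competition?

DWL = 12.8

Perfect competition: P = MC = 28, so 52 − 2.5Q = 28 and Q = 9.6.
With 2 symmetric Cournot firms, each firm's FOC gives 52 − 7.5q = 28, so q = 3.2, Q = 2·3.2 = 6.4, and P = 36.
DWL is the triangle between Q = 6.4 and Q = 9.6: ½·(9.6 − 6.4)·(36 − 28) = 12.8.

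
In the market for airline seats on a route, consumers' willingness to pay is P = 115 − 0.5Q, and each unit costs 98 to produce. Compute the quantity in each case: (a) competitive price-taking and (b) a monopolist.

Perfect competition: P = MC = 98, so 115 − 0.5Q = 98 and Q = 34.
Monopoly sets MR = MC: 115 − Q = 98 ⇒ Q = 17, P = 115 − 0.5·17 = 106.5.

Competition: Q = 34; Monopoly: Q = 17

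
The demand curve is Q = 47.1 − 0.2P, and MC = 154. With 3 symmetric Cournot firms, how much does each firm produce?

Inverting demand: P = 235.5 − 5Q.
Cournot with 3 identical firms: the symmetric best-response condition is 235.5 − 20q = 154. Each firm produces q = 4.075, total output Q = 12.225, price P = 174.375.

q_i = 4.075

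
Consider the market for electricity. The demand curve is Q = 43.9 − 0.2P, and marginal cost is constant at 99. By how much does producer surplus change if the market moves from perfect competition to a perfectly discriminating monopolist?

PS rises by 1452.025

Inverting demand: P = 219.5 − 5Q.
Competitive firms price at marginal cost: P = 99, giving Q = 24.1.
PS = (99 − 99)·24.1 = 0.
A perfectly discriminating monopolist sells every unit with P(Q) ≥ MC(Q), so output equals the competitive quantity Q = 24.1. Each buyer pays their reservation price, so CS = 0 and the firm captures all surplus.
PS = ½·(219.5 − 99)·24.1 = 1452.025.
Change in producer surplus: 1452.025 − 0 = 1452.025.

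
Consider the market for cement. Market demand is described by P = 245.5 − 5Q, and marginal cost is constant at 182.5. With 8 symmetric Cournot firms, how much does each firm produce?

With 8 symmetric Cournot firms, each firm's FOC gives 245.5 − 45q = 182.5, so q = 1.4, Q = 8·1.4 = 11.2, and P = 189.5.

q_i = 1.4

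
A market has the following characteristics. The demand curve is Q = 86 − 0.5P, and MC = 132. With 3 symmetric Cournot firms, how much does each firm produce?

Inverting demand: P = 172 − 2Q.
In a 3-firm Cournot equilibrium, symmetry and the first-order condition give q = (172 − 132)/(8) = 5. So Q = 15 and P = 142.

q_i = 5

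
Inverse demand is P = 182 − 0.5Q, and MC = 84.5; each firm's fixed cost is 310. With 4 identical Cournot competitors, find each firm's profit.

π_i = 450.5

In a 4-firm Cournot equilibrium, symmetry and the first-order condition give q = (182 − 84.5)/(2.5) = 39. So Q = 156 and P = 104.
Each firm's profit = (104 − 84.5)·39 − 310 = 450.5.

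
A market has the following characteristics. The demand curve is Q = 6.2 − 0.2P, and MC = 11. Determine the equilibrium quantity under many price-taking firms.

Inverting demand: P = 31 − 5Q.
Perfect competition: P = MC = 11, so 31 − 5Q = 11 and Q = 4.

Q = 4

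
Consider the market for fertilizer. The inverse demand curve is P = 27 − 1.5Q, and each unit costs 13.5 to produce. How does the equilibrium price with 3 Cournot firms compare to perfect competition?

Cournot with 3 identical firms: the symmetric best-response condition is 27 − 6q = 13.5. Each firm produces q = 2.25, total output Q = 6.75, price P = 16.875.
Perfect competition: P = MC = 13.5, so 27 − 1.5Q = 13.5 and Q = 9.

Cournot: P = 16.875; Competition: P = 13.5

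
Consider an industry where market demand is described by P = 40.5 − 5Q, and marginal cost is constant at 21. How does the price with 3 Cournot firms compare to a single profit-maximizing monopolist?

Cournot: P = 25.875; Monopoly: P = 30.75

Cournot with 3 identical firms: the symmetric best-response condition is 40.5 − 20q = 21. Each firm produces q = 0.975, total output Q = 2.925, price P = 25.875.
A monopolist chooses Q where MR = MC. MR = 40.5 − 10Q; setting this equal to 21 gives Q = 1.95 and P = 30.75.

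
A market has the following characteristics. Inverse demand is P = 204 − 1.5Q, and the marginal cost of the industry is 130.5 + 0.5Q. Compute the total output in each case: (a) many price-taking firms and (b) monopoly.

Under competition P = MC: 204 − 1.5Q = 130.5 + 0.5Q ⇒ Q = 36.75, P = 148.875.
Monopoly sets MR = MC: 204 − 3Q = 130.5 + 0.5Q ⇒ Q = 21, P = 204 − 1.5·21 = 172.5.

Competition: Q = 36.75; Monopoly: Q = 21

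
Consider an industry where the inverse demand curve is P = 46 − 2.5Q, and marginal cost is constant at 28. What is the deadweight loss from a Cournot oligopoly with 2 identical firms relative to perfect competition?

DWL = 7.2

Under competition P = MC = 28, so Q = (46 − 28)/2.5 = 7.2.
Cournot with 2 identical firms: the symmetric best-response condition is 46 − 7.5q = 28. Each firm produces q = 2.4, total output Q = 4.8, price P = 34.
DWL is the triangle between Q = 4.8 and Q = 7.2: ½·(7.2 − 4.8)·(34 − 28) = 7.2.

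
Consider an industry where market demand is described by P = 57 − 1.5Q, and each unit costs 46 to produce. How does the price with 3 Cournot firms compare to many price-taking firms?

Cournot: P = 48.75; Competition: P = 46

With 3 symmetric Cournot firms, each firm's FOC gives 57 − 6q = 46, so q = 11/6, Q = 3·11/6 = 5.5, and P = 48.75.
Under competition P = MC = 46, so Q = (57 − 46)/1.5 = 22/3.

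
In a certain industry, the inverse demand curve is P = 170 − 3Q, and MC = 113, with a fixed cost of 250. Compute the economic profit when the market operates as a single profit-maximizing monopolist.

Profit = 20.75

The monopolist equates marginal revenue to marginal cost: 170 − 6Q = 113, so Q = 9.5. From demand, P = 141.5.
Profit = (141.5 − 113)·9.5 − 250 = 20.75.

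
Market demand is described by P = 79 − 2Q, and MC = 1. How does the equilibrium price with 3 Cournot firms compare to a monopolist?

Cournot: P = 20.5; Monopoly: P = 40

With 3 symmetric Cournot firms, each firm's FOC gives 79 − 8q = 1, so q = 9.75, Q = 3·9.75 = 29.25, and P = 20.5.
A monopolist chooses Q where MR = MC. MR = 79 − 4Q; setting this equal to 1 gives Q = 19.5 and P = 40.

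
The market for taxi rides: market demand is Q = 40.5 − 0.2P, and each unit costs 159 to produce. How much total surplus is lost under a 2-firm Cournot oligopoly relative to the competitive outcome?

DWL = 21.025

Inverting demand: P = 202.5 − 5Q.
Perfect competition: P = MC = 159, so 202.5 − 5Q = 159 and Q = 8.7.
Cournot with 2 identical firms: the symmetric best-response condition is 202.5 − 15q = 159. Each firm produces q = 2.9, total output Q = 5.8, price P = 173.5.
DWL is the triangle between Q = 5.8 and Q = 8.7: ½·(8.7 − 5.8)·(173.5 − 159) = 21.025.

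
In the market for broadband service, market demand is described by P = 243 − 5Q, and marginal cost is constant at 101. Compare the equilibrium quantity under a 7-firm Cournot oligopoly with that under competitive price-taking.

With 7 symmetric Cournot firms, each firm's FOC gives 243 − 40q = 101, so q = 3.55, Q = 7·3.55 = 24.85, and P = 118.75.
Under competition P = MC = 101, so Q = (243 − 101)/5 = 28.4.

Cournot: Q = 24.85; Competition: Q = 28.4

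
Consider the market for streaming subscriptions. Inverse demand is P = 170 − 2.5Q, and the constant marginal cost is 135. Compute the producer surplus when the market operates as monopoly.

PS = 122.5

Monopoly sets MR = MC: 170 − 5Q = 135 ⇒ Q = 7, P = 170 − 2.5·7 = 152.5.
PS = (152.5 − 135)·7 = 122.5.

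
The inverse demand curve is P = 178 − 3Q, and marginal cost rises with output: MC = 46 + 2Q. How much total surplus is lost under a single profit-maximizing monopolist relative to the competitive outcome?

Competitive equilibrium sets price equal to marginal cost: 178 − 3Q = 46 + 2Q, so Q = 26.4 and P = 98.8.
Monopoly sets MR = MC: 178 − 6Q = 46 + 2Q ⇒ Q = 16.5, P = 178 − 3·16.5 = 128.5.
CS = ½·(178 − 98.8)·26.4 = 1045.44; PS = (98.8·26.4 − 46·26.4 − ½·2·26.4²) = 696.96; TS = 1742.4.
CS = ½·(178 − 128.5)·16.5 = 408.375; PS = (128.5·16.5 − 46·16.5 − ½·2·16.5²) = 1089; TS = 1497.375.
DWL = 1742.4 − 1497.375 = 245.025.

DWL = 245.025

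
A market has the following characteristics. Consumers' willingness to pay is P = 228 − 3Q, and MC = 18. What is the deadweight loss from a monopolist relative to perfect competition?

DWL = 1837.5

Perfect competition: P = MC = 18, so 228 − 3Q = 18 and Q = 70.
The monopolist equates marginal revenue to marginal cost: 228 − 6Q = 18, so Q = 35. From demand, P = 123.
DWL is the triangle between Q = 35 and Q = 70: ½·(70 − 35)·(123 − 18) = 1837.5.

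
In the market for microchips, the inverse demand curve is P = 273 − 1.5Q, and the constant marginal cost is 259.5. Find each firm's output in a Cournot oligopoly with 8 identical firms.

With 8 symmetric Cournot firms, each firm's FOC gives 273 − 13.5q = 259.5, so q = 1, Q = 8·1 = 8, and P = 261.

q_i = 1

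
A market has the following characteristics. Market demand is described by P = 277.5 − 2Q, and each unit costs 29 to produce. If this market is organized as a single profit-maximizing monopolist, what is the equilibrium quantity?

Monopoly sets MR = MC: 277.5 − 4Q = 29 ⇒ Q = 62.125, P = 277.5 − 2·62.125 = 153.25.

Q = 62.125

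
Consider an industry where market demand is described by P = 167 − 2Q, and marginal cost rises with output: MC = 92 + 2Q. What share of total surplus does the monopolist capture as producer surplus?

The monopolist equates marginal revenue to marginal cost: 167 − 4Q = 92 + 2Q, so Q = 12.5. From demand, P = 142.
CS = ½·(167 − 142)·12.5 = 156.25.
PS = P·Q − VC(Q) = 142·12.5 − (92·12.5 + ½·2·12.5²) = 468.75.
Share captured = PS/TS = 468.75/625 = 0.75.

PS/TS = 0.75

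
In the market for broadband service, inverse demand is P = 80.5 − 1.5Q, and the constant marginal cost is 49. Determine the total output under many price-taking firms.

Under competition P = MC = 49, so Q = (80.5 − 49)/1.5 = 21.

Q = 21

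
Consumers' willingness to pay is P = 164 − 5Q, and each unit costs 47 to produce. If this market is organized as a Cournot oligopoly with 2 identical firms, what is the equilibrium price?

P = 86

In a 2-firm Cournot equilibrium, symmetry and the first-order condition give q = (164 − 47)/(15) = 7.8. So Q = 15.6 and P = 86.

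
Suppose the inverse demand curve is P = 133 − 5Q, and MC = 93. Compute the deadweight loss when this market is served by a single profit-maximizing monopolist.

DWL = 40

Perfect competition: P = MC = 93, so 133 − 5Q = 93 and Q = 8.
A monopolist chooses Q where MR = MC. MR = 133 − 10Q; setting this equal to 93 gives Q = 4 and P = 113.
DWL is the triangle between Q = 4 and Q = 8: ½·(8 − 4)·(113 − 93) = 40.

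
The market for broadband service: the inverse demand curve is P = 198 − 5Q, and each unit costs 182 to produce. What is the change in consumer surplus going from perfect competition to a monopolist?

Consumer surplus falls by 19.2

Competitive firms price at marginal cost: P = 182, giving Q = 3.2.
CS = ½·(198 − 182)·3.2 = 25.6.
The monopolist equates marginal revenue to marginal cost: 198 − 10Q = 182, so Q = 1.6. From demand, P = 190.
CS = ½·(198 − 190)·1.6 = 6.4.
Change in consumer surplus: 6.4 − 25.6 = −19.2.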